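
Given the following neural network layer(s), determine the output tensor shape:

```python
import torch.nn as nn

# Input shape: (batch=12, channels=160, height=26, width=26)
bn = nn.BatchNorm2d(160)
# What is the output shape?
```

Input: (12, 160, 26, 26) -> Output: (12, 160, 26, 26)

Answer: (12, 160, 26, 26)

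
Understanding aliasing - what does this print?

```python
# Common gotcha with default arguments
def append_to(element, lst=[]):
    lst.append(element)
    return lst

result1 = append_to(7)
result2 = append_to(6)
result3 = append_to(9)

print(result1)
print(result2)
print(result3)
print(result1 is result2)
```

Key concept: mutable default argument gotcha.
Step by step:
`result1 = append_to(7)` → result1 = [7]
`result2 = append_to(6)` → result1 = [7, 6] (same object as result2); result2 = [7, 6] (same object as result1)
`result3 = append_to(9)` → result1 = [7, 6, 9] (same object as result2, result3); result2 = [7, 6, 9] (same object as result1, result3); result3 = [7, 6, 9] (same object as result1, result2)
`print(result1)` → prints [7, 6, 9]
`print(result2)` → prints [7, 6, 9]
`print(result3)` → prints [7, 6, 9]
`print(result1 is result2)` → prints True

Answer:
[7, 6, 9]
[7, 6, 9]
[7, 6, 9]
True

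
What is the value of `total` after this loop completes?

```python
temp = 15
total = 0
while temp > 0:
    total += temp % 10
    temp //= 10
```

Sum digits of 15
`total` takes the values: 0 → 5 → 6

Answer: 6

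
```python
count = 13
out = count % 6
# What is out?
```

Trace:
`count = 13` → count = 13
`out = count % 6` → out = 1
So out = 1

Answer: 1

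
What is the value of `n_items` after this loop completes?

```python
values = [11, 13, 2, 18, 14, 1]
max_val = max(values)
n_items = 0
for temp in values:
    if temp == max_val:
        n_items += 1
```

Count of max value 18 in [11, 13, 2, 18, 14, 1]
`n_items` takes the values: 0 → 1

Answer: 1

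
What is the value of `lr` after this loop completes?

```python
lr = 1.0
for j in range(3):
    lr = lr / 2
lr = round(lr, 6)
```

Halving LR 3 times: 1 / 2^3
`lr` takes the values: 1.0 → 0.5 → 0.25 → 0.125

Answer: 0.125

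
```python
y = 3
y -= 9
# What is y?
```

Trace:
`y = 3` → y = 3
`y -= 9` → y = -6
So y = -6

Answer: -6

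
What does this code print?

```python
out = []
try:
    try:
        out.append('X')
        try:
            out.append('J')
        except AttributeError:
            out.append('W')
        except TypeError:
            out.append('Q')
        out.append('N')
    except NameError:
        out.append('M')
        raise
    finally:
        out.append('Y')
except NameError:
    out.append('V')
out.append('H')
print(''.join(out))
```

Execution trace: 'X' (try body) → 'J' (inner try body, no exception) → 'N' (try body, no exception) → 'Y' (finally) → 'H' (after the try/except). Output: XJNYH

Answer: XJNYH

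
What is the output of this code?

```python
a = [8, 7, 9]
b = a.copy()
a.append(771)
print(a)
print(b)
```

Key concept: list.copy() creates independent copy.
Step by step:
`a = [8, 7, 9]` → a = [8, 7, 9]
`b = a.copy()` → b = [8, 7, 9]
`a.append(771)` → a = [8, 7, 9, 771]
`print(a)` → prints [8, 7, 9, 771]
`print(b)` → prints [8, 7, 9]

Answer:
[8, 7, 9, 771]
[8, 7, 9]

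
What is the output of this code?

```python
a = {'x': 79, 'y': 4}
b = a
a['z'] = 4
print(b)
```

Key concept: dict aliasing.
Step by step:
`a = {'x': 79, 'y': 4}` → a = {'x': 79, 'y': 4}
`b = a` → b = {'x': 79, 'y': 4} (same object as a)
`a['z'] = 4` → a = {'x': 79, 'y': 4, 'z': 4} (same object as b); b = {'x': 79, 'y': 4, 'z': 4} (same object as a)
`print(b)` → prints {'x': 79, 'y': 4, 'z': 4}

Answer: {'x': 79, 'y': 4, 'z': 4}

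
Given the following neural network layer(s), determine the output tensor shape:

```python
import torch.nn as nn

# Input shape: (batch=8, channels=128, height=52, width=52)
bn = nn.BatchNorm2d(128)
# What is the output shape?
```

Input: (8, 128, 52, 52) -> Output: (8, 128, 52, 52)

Answer: (8, 128, 52, 52)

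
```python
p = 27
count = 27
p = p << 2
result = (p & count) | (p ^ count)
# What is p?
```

Trace:
`p = 27` → p = 27
`count = 27` → count = 27
`p = p << 2` → p = 108
`result = (p & count) | (p ^ count)` → result = 127
So p = 108

Answer: 108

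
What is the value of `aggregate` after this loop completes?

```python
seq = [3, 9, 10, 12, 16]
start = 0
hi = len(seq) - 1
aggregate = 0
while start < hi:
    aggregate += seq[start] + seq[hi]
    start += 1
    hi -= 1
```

Sum of pairs from ends
`aggregate` takes the values: 0 → 19 → 40

Answer: 40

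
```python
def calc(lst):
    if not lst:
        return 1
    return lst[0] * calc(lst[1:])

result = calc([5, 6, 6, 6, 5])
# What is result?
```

Product over [5, 6, 6, 6, 5] = 5 * 6 * 6 * 6 * 5 = 5400

Answer: 5400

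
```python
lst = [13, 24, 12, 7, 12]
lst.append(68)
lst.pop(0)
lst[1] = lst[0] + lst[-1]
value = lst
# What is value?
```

Trace:
`lst = [13, 24, 12, 7, 12]` → lst = [13, 24, 12, 7, 12]
`lst.append(68)` → lst = [13, 24, 12, 7, 12, 68]
`lst.pop(0)` → lst = [24, 12, 7, 12, 68]
`lst[1] = lst[0] + lst[-1]` → lst = [24, 92, 7, 12, 68]
`value = lst` → value = [24, 92, 7, 12, 68]
So value = [24, 92, 7, 12, 68]

Answer: [24, 92, 7, 12, 68]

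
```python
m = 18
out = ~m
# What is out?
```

Trace:
`m = 18` → m = 18
`out = ~m` → out = -19
So out = -19

Answer: -19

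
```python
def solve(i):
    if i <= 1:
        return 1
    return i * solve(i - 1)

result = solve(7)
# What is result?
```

solve(7) = 7 * 6 * 5 * 4 * 3 * 2 * 1 = 5040

Answer: 5040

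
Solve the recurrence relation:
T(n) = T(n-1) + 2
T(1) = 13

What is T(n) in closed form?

Unrolling: T(n) = T(1) + 2·(n-1) = 13 + 2(n-1) = 2n + 11.

Answer: T(n) = 2n + 11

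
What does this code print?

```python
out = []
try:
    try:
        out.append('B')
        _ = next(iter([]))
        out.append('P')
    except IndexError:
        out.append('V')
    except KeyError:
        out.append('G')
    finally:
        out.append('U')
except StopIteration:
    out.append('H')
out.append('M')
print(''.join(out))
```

Execution trace: 'B' (try body) → 'U' (finally) → 'H' (outer except StopIteration) → 'M' (after the try/except). Output: BUHM

Answer: BUHM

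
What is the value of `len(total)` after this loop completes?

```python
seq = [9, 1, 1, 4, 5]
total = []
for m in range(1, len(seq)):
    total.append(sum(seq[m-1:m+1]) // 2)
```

Number of 2-element averages
`total` takes the values: [] → [5] → [5, 1] → [5, 1, 2] → [5, 1, 2, 4]
So `len(total)` = 4

Answer: 4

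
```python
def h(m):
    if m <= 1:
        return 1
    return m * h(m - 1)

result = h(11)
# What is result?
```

h(11) = 11 * 10 * 9 * 8 * 7 * 6 * 5 * 4 * 3 * 2 * 1 = 39916800

Answer: 39916800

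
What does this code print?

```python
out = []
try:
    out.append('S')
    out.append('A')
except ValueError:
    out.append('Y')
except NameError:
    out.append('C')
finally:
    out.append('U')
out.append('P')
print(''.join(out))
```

Execution trace: 'S' (try body) → 'A' (try body, no exception) → 'U' (finally) → 'P' (after the try/except). Output: SAUP

Answer: SAUP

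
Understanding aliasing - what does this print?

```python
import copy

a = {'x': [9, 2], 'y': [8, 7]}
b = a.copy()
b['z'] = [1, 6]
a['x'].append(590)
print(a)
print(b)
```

Key concept: shallow copy of dict with mutable values.
Step by step:
`a = {'x': [9, 2], 'y': [8, 7]}` → a = {'x': [9, 2], 'y': [8, 7]}
`b = a.copy()` → b = {'x': [9, 2], 'y': [8, 7]}
`b['z'] = [1, 6]` → b = {'x': [9, 2], 'y': [8, 7], 'z': [1, 6]}
`a['x'].append(590)` → a = {'x': [9, 2, 590], 'y': [8, 7]}; b = {'x': [9, 2, 590], 'y': [8, 7], 'z': [1, 6]}
`print(a)` → prints {'x': [9, 2, 590], 'y': [8, 7]}
`print(b)` → prints {'x': [9, 2, 590], 'y': [8, 7], 'z': [1, 6]}

Answer:
{'x': [9, 2, 590], 'y': [8, 7]}
{'x': [9, 2, 590], 'y': [8, 7], 'z': [1, 6]}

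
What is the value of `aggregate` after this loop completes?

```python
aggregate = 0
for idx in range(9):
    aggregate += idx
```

Sum of 0 to 8 = 36
`aggregate` takes the values: 0 → 1 → 3 → 6 → 10 → 15 → 21 → 28 → 36

Answer: 36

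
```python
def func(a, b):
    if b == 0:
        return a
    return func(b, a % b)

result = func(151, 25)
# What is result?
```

func(151, 25) -> func(25, 1) -> func(1, 0) -> 1

Answer: 1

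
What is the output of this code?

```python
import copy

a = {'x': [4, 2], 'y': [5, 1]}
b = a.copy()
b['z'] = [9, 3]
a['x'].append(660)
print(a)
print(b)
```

Key concept: shallow copy of dict with mutable values.
Step by step:
`a = {'x': [4, 2], 'y': [5, 1]}` → a = {'x': [4, 2], 'y': [5, 1]}
`b = a.copy()` → b = {'x': [4, 2], 'y': [5, 1]}
`b['z'] = [9, 3]` → b = {'x': [4, 2], 'y': [5, 1], 'z': [9, 3]}
`a['x'].append(660)` → a = {'x': [4, 2, 660], 'y': [5, 1]}; b = {'x': [4, 2, 660], 'y': [5, 1], 'z': [9, 3]}
`print(a)` → prints {'x': [4, 2, 660], 'y': [5, 1]}
`print(b)` → prints {'x': [4, 2, 660], 'y': [5, 1], 'z': [9, 3]}

Answer:
{'x': [4, 2, 660], 'y': [5, 1]}
{'x': [4, 2, 660], 'y': [5, 1], 'z': [9, 3]}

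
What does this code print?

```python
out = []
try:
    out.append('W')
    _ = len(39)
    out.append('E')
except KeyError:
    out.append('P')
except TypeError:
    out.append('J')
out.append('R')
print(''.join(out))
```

Execution trace: 'W' (try body) → 'J' (except TypeError) → 'R' (after the try/except). Output: WJR

Answer: WJR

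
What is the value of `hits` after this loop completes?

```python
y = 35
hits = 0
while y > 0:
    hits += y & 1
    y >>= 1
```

Count set bits in 35 (binary: 0b100011)
`hits` takes the values: 0 → 1 → 2 → 3

Answer: 3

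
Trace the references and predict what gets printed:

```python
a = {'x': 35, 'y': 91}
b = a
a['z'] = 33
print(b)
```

Key concept: dict aliasing.
Step by step:
`a = {'x': 35, 'y': 91}` → a = {'x': 35, 'y': 91}
`b = a` → b = {'x': 35, 'y': 91} (same object as a)
`a['z'] = 33` → a = {'x': 35, 'y': 91, 'z': 33} (same object as b); b = {'x': 35, 'y': 91, 'z': 33} (same object as a)
`print(b)` → prints {'x': 35, 'y': 91, 'z': 33}

Answer: {'x': 35, 'y': 91, 'z': 33}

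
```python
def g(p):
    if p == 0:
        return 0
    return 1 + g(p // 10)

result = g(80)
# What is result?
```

Count of digits of 80: 2

Answer: 2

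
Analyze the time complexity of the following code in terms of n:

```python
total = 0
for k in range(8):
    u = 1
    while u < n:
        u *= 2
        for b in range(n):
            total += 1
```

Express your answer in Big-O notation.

Each loop level contributes: 1 × log n × n. Multiplying the contributions gives O(n log n).

Answer: O(n log n)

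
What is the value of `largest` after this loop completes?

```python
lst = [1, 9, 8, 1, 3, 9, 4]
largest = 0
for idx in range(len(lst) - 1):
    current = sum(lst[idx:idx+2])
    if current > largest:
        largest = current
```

Max sum of 2-element window in [1, 9, 8, 1, 3, 9, 4]
`largest` takes the values: 0 → 10 → 17

Answer: 17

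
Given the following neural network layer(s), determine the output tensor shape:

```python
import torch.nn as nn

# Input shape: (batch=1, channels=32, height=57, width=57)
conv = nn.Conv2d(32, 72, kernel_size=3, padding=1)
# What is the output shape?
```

Input: (1, 32, 57, 57) -> Output: (1, 72, 57, 57)

Answer: (1, 72, 57, 57)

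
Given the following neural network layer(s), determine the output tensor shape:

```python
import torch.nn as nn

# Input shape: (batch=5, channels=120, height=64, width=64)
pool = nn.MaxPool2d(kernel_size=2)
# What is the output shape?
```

Input: (5, 120, 64, 64) -> Output: (5, 120, 32, 32)

Answer: (5, 120, 32, 32)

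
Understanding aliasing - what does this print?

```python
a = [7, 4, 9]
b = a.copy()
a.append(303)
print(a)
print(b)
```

Key concept: list.copy() creates independent copy.
Step by step:
`a = [7, 4, 9]` → a = [7, 4, 9]
`b = a.copy()` → b = [7, 4, 9]
`a.append(303)` → a = [7, 4, 9, 303]
`print(a)` → prints [7, 4, 9, 303]
`print(b)` → prints [7, 4, 9]

Answer:
[7, 4, 9, 303]
[7, 4, 9]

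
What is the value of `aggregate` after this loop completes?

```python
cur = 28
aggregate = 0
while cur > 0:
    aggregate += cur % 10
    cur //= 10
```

Sum digits of 28
`aggregate` takes the values: 0 → 8 → 10

Answer: 10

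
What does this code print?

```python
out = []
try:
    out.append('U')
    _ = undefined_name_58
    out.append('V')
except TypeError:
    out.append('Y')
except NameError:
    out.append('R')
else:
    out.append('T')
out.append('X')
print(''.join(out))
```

Execution trace: 'U' (try body) → 'R' (except NameError) → 'X' (after the try/except). Output: URX

Answer: URX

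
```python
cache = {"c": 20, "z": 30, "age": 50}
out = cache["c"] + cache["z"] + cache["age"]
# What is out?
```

Trace:
`cache = {"c": 20, "z": 30, "age": 50}` → cache = {'c': 20, 'z': 30, 'age': 50}
`out = cache["c"] + cache["z"] + cache["age"]` → out = 100
So out = 100

Answer: 100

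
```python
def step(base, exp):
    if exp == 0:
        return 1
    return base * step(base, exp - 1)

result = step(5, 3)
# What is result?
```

step(5, 3) = 5 * 5 * 5 = 125

Answer: 125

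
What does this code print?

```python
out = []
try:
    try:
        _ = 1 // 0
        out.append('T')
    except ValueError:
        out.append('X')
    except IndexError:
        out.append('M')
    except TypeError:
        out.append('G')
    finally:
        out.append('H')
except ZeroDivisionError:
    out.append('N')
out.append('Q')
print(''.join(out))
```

Execution trace: 'H' (finally) → 'N' (outer except ZeroDivisionError) → 'Q' (after the try/except). Output: HNQ

Answer: HNQ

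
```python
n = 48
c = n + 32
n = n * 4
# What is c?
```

Trace:
`n = 48` → n = 48
`c = n + 32` → c = 80
`n = n * 4` → n = 192
So c = 80

Answer: 80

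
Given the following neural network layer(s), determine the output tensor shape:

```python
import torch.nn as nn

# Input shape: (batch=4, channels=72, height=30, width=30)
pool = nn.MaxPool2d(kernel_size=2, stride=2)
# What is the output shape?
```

Input: (4, 72, 30, 30) -> Output: (4, 72, 15, 15)

Answer: (4, 72, 15, 15)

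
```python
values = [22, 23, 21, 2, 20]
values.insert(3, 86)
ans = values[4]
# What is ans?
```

Trace:
`values = [22, 23, 21, 2, 20]` → values = [22, 23, 21, 2, 20]
`values.insert(3, 86)` → values = [22, 23, 21, 86, 2, 20]
`ans = values[4]` → ans = 2
So ans = 2

Answer: 2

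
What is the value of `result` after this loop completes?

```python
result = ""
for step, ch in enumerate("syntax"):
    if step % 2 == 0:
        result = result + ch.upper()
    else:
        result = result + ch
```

Uppercase even positions in 'syntax'
`result` takes the values: "" → "S" → "Sy" → "SyN" → "SyNt" → "SyNtA" → "SyNtAx"

Answer: "SyNtAx"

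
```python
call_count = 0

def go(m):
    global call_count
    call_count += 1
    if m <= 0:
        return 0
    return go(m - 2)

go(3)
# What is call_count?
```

Linear recursion stepping by 2: 3 calls from m=3 down to ≤0.

Answer: 3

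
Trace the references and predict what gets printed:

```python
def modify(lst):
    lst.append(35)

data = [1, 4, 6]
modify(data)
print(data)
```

Key concept: function modifies passed list.
Step by step:
`data = [1, 4, 6]` → data = [1, 4, 6]
`modify(data)` → data = [1, 4, 6, 35]
`print(data)` → prints [1, 4, 6, 35]

Answer: [1, 4, 6, 35]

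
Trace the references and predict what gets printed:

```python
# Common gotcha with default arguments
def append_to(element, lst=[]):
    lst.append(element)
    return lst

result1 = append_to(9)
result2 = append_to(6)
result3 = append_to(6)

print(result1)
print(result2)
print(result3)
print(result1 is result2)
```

Key concept: mutable default argument gotcha.
Step by step:
`result1 = append_to(9)` → result1 = [9]
`result2 = append_to(6)` → result1 = [9, 6] (same object as result2); result2 = [9, 6] (same object as result1)
`result3 = append_to(6)` → result1 = [9, 6, 6] (same object as result2, result3); result2 = [9, 6, 6] (same object as result1, result3); result3 = [9, 6, 6] (same object as result1, result2)
`print(result1)` → prints [9, 6, 6]
`print(result2)` → prints [9, 6, 6]
`print(result3)` → prints [9, 6, 6]
`print(result1 is result2)` → prints True

Answer:
[9, 6, 6]
[9, 6, 6]
[9, 6, 6]
True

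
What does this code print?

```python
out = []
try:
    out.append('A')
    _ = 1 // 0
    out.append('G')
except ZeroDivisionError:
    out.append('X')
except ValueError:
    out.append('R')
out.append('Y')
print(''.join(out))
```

Execution trace: 'A' (try body) → 'X' (except ZeroDivisionError) → 'Y' (after the try/except). Output: AXY

Answer: AXY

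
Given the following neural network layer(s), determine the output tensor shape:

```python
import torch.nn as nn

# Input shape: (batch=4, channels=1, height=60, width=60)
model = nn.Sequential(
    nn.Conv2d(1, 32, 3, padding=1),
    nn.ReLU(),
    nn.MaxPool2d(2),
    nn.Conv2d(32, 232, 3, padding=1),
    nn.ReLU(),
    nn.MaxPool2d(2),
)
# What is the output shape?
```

Input: (4, 1, 60, 60) -> after first Conv2d: (4, 32, 60, 60) -> after first MaxPool2d: (4, 32, 30, 30) -> after second Conv2d: (4, 232, 30, 30) -> Output: (4, 232, 15, 15)

Answer: (4, 232, 15, 15)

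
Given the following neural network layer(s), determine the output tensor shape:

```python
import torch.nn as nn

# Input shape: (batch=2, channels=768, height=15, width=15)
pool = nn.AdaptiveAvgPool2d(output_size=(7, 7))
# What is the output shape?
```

Input: (2, 768, 15, 15) -> Output: (2, 768, 7, 7)

Answer: (2, 768, 7, 7)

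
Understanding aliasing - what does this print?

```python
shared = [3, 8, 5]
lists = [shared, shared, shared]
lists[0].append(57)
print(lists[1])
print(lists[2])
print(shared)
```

Key concept: list of same reference.
Step by step:
`shared = [3, 8, 5]` → shared = [3, 8, 5]
`lists = [shared, shared, shared]` → lists = [[3, 8, 5], [3, 8, 5], [3, 8, 5]]
`lists[0].append(57)` → shared = [3, 8, 5, 57]; lists = [[3, 8, 5, 57], [3, 8, 5, 57], [3, 8, 5, 57]]
`print(lists[1])` → prints [3, 8, 5, 57]
`print(lists[2])` → prints [3, 8, 5, 57]
`print(shared)` → prints [3, 8, 5, 57]

Answer:
[3, 8, 5, 57]
[3, 8, 5, 57]
[3, 8, 5, 57]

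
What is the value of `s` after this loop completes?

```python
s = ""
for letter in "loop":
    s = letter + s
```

Reverse 'loop'
`s` takes the values: "" → "l" → "ol" → "ool" → "pool"

Answer: "pool"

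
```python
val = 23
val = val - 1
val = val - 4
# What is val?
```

Trace:
`val = 23` → val = 23
`val = val - 1` → val = 22
`val = val - 4` → val = 18
So val = 18

Answer: 18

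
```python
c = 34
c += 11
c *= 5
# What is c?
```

Trace:
`c = 34` → c = 34
`c += 11` → c = 45
`c *= 5` → c = 225
So c = 225

Answer: 225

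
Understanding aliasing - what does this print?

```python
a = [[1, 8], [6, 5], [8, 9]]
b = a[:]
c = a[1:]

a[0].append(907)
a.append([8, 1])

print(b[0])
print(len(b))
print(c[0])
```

Key concept: slice with nested mutation.
Step by step:
`a = [[1, 8], [6, 5], [8, 9]]` → a = [[1, 8], [6, 5], [8, 9]]
`b = a[:]` → b = [[1, 8], [6, 5], [8, 9]]
`c = a[1:]` → c = [[6, 5], [8, 9]]
`a[0].append(907)` → a = [[1, 8, 907], [6, 5], [8, 9]]; b = [[1, 8, 907], [6, 5], [8, 9]]
`a.append([8, 1])` → a = [[1, 8, 907], [6, 5], [8, 9], [8, 1]]
`print(b[0])` → prints [1, 8, 907]
`print(len(b))` → prints 3
`print(c[0])` → prints [6, 5]

Answer:
[1, 8, 907]
3
[6, 5]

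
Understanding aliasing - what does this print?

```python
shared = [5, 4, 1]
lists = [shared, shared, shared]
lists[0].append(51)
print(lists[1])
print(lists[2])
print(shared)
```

Key concept: list of same reference.
Step by step:
`shared = [5, 4, 1]` → shared = [5, 4, 1]
`lists = [shared, shared, shared]` → lists = [[5, 4, 1], [5, 4, 1], [5, 4, 1]]
`lists[0].append(51)` → shared = [5, 4, 1, 51]; lists = [[5, 4, 1, 51], [5, 4, 1, 51], [5, 4, 1, 51]]
`print(lists[1])` → prints [5, 4, 1, 51]
`print(lists[2])` → prints [5, 4, 1, 51]
`print(shared)` → prints [5, 4, 1, 51]

Answer:
[5, 4, 1, 51]
[5, 4, 1, 51]
[5, 4, 1, 51]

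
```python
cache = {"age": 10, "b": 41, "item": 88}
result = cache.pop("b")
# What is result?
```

Trace:
`cache = {"age": 10, "b": 41, "item": 88}` → cache = {'age': 10, 'b': 41, 'item': 88}
`result = cache.pop("b")` → cache = {'age': 10, 'item': 88}; result = 41
So result = 41

Answer: 41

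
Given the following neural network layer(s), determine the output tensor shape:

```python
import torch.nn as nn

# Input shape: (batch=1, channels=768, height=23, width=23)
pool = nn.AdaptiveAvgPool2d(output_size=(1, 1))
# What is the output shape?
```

Input: (1, 768, 23, 23) -> Output: (1, 768, 1, 1)

Answer: (1, 768, 1, 1)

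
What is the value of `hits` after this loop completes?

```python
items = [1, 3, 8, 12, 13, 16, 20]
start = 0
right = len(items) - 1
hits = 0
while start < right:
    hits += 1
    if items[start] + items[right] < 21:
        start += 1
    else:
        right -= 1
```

Steps to find pair summing to 21
`hits` takes the values: 0 → 1 → 2 → 3 → 4 → 5 → 6

Answer: 6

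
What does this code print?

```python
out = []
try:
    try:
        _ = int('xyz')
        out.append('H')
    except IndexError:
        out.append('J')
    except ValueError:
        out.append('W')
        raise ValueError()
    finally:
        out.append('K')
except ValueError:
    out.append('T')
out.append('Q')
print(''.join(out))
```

Execution trace: 'W' (inner except ValueError) → 'K' (inner finally) → 'T' (outer except ValueError) → 'Q' (after the try/except). Output: WKTQ

Answer: WKTQ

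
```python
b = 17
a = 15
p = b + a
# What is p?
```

Trace:
`b = 17` → b = 17
`a = 15` → a = 15
`p = b + a` → p = 32
So p = 32

Answer: 32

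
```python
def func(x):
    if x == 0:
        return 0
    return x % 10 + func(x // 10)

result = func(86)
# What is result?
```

Sum of digits of 86: 6 + 8 = 14

Answer: 14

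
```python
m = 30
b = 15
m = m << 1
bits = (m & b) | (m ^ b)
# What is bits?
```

Trace:
`m = 30` → m = 30
`b = 15` → b = 15
`m = m << 1` → m = 60
`bits = (m & b) | (m ^ b)` → bits = 63
So bits = 63

Answer: 63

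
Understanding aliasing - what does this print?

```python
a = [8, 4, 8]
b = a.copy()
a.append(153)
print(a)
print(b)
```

Key concept: list.copy() creates independent copy.
Step by step:
`a = [8, 4, 8]` → a = [8, 4, 8]
`b = a.copy()` → b = [8, 4, 8]
`a.append(153)` → a = [8, 4, 8, 153]
`print(a)` → prints [8, 4, 8, 153]
`print(b)` → prints [8, 4, 8]

Answer:
[8, 4, 8, 153]
[8, 4, 8]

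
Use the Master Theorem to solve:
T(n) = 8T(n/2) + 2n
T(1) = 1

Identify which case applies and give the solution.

a=8, b=2, f(n)=2n. log_2(8) = 3. Since c=1 < 3, Case 1 applies: T(n) = Θ(n^log_b(a)) = O(n^3).

Answer: O(n^3) - Case 1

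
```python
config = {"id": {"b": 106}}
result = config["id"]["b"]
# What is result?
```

Trace:
`config = {"id": {"b": 106}}` → config = {'id': {'b': 106}}
`result = config["id"]["b"]` → result = 106
So result = 106

Answer: 106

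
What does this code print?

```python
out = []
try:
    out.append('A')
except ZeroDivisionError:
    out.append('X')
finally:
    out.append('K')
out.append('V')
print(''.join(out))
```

Execution trace: 'A' (try body, no exception) → 'K' (finally) → 'V' (after the try/except). Output: AKV

Answer: AKV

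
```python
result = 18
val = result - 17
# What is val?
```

Trace:
`result = 18` → result = 18
`val = result - 17` → val = 1
So val = 1

Answer: 1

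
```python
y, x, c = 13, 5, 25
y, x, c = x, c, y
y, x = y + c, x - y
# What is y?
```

Trace:
`y, x, c = 13, 5, 25` → y = 13; x = 5; c = 25
`y, x, c = x, c, y` → y = 5; x = 25; c = 13
`y, x = y + c, x - y` → y = 18; x = 20
So y = 18

Answer: 18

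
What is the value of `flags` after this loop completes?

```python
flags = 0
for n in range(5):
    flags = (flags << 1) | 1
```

Build 5 consecutive 1-bits: 0b11111
`flags` takes the values: 0 → 1 → 3 → 7 → 15 → 31

Answer: 31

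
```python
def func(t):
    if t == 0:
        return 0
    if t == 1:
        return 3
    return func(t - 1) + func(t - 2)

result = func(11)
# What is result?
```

Build up from base cases: func(0)=0, func(1)=3, func(2)=3, func(3)=6, func(4)=9, func(5)=15, func(6)=24, ..., func(11)=267

Answer: 267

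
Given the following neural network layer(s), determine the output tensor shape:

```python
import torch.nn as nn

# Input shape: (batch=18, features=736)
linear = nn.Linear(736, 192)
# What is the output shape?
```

Input: (18, 736) -> Output: (18, 192)

Answer: (18, 192)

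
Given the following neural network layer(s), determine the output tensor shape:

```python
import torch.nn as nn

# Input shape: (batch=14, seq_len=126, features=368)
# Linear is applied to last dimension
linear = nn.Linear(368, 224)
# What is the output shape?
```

Input: (14, 126, 368) -> Output: (14, 126, 224)

Answer: (14, 126, 224)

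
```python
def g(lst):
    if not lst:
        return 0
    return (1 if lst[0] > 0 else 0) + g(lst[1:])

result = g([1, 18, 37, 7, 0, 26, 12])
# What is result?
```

Count of positive elements in [1, 18, 37, 7, 0, 26, 12] = 6

Answer: 6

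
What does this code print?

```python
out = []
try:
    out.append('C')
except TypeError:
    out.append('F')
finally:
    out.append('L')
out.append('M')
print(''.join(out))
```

Execution trace: 'C' (try body, no exception) → 'L' (finally) → 'M' (after the try/except). Output: CLM

Answer: CLM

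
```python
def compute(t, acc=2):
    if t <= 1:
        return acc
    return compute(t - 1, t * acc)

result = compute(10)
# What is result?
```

Accumulator trace (n, acc): (10, 2) -> (9, 20) -> (8, 180) -> (7, 1440) -> (6, 10080) -> (5, 60480) -> (4, 302400) -> (3, 1209600) -> (2, 3628800) -> (1, 7257600) -> return 7257600

Answer: 7257600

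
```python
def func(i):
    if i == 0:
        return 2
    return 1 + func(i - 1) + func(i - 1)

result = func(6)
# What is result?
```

func(i) = 1 + 2·func(i-1), func(0)=2. Closed form: (2+1)·2^6 - 1 = 191.

Answer: 191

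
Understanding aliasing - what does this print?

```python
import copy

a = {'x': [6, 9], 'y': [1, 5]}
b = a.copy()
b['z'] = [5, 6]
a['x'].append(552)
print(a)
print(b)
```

Key concept: shallow copy of dict with mutable values.
Step by step:
`a = {'x': [6, 9], 'y': [1, 5]}` → a = {'x': [6, 9], 'y': [1, 5]}
`b = a.copy()` → b = {'x': [6, 9], 'y': [1, 5]}
`b['z'] = [5, 6]` → b = {'x': [6, 9], 'y': [1, 5], 'z': [5, 6]}
`a['x'].append(552)` → a = {'x': [6, 9, 552], 'y': [1, 5]}; b = {'x': [6, 9, 552], 'y': [1, 5], 'z': [5, 6]}
`print(a)` → prints {'x': [6, 9, 552], 'y': [1, 5]}
`print(b)` → prints {'x': [6, 9, 552], 'y': [1, 5], 'z': [5, 6]}

Answer:
{'x': [6, 9, 552], 'y': [1, 5]}
{'x': [6, 9, 552], 'y': [1, 5], 'z': [5, 6]}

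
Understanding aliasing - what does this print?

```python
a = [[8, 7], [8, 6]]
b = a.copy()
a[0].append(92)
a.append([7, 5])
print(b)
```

Key concept: shallow copy with nested lists.
Step by step:
`a = [[8, 7], [8, 6]]` → a = [[8, 7], [8, 6]]
`b = a.copy()` → b = [[8, 7], [8, 6]]
`a[0].append(92)` → a = [[8, 7, 92], [8, 6]]; b = [[8, 7, 92], [8, 6]]
`a.append([7, 5])` → a = [[8, 7, 92], [8, 6], [7, 5]]
`print(b)` → prints [[8, 7, 92], [8, 6]]

Answer: [[8, 7, 92], [8, 6]]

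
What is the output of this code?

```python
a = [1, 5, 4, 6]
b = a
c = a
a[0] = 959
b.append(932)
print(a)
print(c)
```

Key concept: multiple aliases.
Step by step:
`a = [1, 5, 4, 6]` → a = [1, 5, 4, 6]
`b = a` → b = [1, 5, 4, 6] (same object as a)
`c = a` → c = [1, 5, 4, 6] (same object as a, b)
`a[0] = 959` → a = [959, 5, 4, 6] (same object as b, c); b = [959, 5, 4, 6] (same object as a, c); c = [959, 5, 4, 6] (same object as a, b)
`b.append(932)` → a = [959, 5, 4, 6, 932] (same object as b, c); b = [959, 5, 4, 6, 932] (same object as a, c); c = [959, 5, 4, 6, 932] (same object as a, b)
`print(a)` → prints [959, 5, 4, 6, 932]
`print(c)` → prints [959, 5, 4, 6, 932]

Answer:
[959, 5, 4, 6, 932]
[959, 5, 4, 6, 932]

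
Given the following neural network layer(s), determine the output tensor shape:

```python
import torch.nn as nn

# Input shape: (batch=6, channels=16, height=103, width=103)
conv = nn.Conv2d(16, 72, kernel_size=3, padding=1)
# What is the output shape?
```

Input: (6, 16, 103, 103) -> Output: (6, 72, 103, 103)

Answer: (6, 72, 103, 103)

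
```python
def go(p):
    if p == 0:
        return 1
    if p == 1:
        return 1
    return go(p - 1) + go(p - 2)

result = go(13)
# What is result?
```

Build up from base cases: go(0)=1, go(1)=1, go(2)=2, go(3)=3, go(4)=5, go(5)=8, go(6)=13, ..., go(13)=377

Answer: 377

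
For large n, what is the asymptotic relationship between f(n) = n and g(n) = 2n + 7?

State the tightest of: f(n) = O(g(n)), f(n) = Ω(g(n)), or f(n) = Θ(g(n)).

n vs 2n + 7: f(n) = Θ(g(n)) — they are asymptotically equivalent (constant factors don't affect Θ).

Answer: f(n) = Θ(g(n)) — they are asymptotically equivalent (constant factors don't affect Θ).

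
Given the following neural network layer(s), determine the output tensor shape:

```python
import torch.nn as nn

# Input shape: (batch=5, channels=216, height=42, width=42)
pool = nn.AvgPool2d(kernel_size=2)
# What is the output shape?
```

Input: (5, 216, 42, 42) -> Output: (5, 216, 21, 21)

Answer: (5, 216, 21, 21)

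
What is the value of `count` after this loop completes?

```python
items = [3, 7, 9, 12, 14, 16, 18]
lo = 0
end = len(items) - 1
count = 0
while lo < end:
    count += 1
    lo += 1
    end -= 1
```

Iterations until pointers meet (list length 7)
`count` takes the values: 0 → 1 → 2 → 3

Answer: 3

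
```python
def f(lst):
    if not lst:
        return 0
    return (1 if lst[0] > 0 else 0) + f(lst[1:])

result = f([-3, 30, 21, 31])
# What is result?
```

Count of positive elements in [-3, 30, 21, 31] = 3

Answer: 3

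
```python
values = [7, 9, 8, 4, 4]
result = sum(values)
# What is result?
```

Trace:
`values = [7, 9, 8, 4, 4]` → values = [7, 9, 8, 4, 4]
`result = sum(values)` → result = 32
So result = 32

Answer: 32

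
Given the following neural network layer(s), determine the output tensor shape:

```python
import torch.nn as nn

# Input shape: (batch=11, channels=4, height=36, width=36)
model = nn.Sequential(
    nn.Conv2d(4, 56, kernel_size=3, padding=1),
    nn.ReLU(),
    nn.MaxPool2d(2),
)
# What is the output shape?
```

Input: (11, 4, 36, 36) -> after Conv2d: (11, 56, 36, 36) -> after ReLU: (11, 56, 36, 36) -> Output: (11, 56, 18, 18)

Answer: (11, 56, 18, 18)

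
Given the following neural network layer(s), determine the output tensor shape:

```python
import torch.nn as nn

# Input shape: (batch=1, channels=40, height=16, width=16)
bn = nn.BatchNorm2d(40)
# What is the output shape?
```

Input: (1, 40, 16, 16) -> Output: (1, 40, 16, 16)

Answer: (1, 40, 16, 16)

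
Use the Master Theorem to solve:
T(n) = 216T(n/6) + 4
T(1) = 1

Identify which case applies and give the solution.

a=216, b=6, f(n)=4. log_6(216) = 3. Since c=0 < 3, Case 1 applies: T(n) = Θ(n^log_b(a)) = O(n^3).

Answer: O(n^3) - Case 1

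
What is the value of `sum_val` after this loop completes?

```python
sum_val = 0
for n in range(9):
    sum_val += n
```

Sum of 0 to 8 = 36
`sum_val` takes the values: 0 → 1 → 3 → 6 → 10 → 15 → 21 → 28 → 36

Answer: 36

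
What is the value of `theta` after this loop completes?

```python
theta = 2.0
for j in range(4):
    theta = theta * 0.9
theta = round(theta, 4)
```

Exponential decay: 2.0 * 0.9^4
`theta` takes the values: 2.0 → 1.8 → 1.62 → 1.458 → 1.3122

Answer: 1.3122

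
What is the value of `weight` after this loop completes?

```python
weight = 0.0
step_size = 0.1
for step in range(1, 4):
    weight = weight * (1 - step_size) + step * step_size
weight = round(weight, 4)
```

Moving average with lr=0.1
`weight` takes the values: 0.0 → 0.1 → 0.29 → 0.561

Answer: 0.561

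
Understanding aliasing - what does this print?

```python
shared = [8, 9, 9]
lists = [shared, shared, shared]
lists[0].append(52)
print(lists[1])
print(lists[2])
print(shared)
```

Key concept: list of same reference.
Step by step:
`shared = [8, 9, 9]` → shared = [8, 9, 9]
`lists = [shared, shared, shared]` → lists = [[8, 9, 9], [8, 9, 9], [8, 9, 9]]
`lists[0].append(52)` → shared = [8, 9, 9, 52]; lists = [[8, 9, 9, 52], [8, 9, 9, 52], [8, 9, 9, 52]]
`print(lists[1])` → prints [8, 9, 9, 52]
`print(lists[2])` → prints [8, 9, 9, 52]
`print(shared)` → prints [8, 9, 9, 52]

Answer:
[8, 9, 9, 52]
[8, 9, 9, 52]
[8, 9, 9, 52]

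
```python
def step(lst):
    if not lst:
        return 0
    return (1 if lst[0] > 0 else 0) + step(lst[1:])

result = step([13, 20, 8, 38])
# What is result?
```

Count of positive elements in [13, 20, 8, 38] = 4

Answer: 4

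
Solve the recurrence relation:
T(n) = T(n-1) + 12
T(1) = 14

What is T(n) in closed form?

Unrolling: T(n) = T(1) + 12·(n-1) = 14 + 12(n-1) = 12n + 2.

Answer: T(n) = 12n + 2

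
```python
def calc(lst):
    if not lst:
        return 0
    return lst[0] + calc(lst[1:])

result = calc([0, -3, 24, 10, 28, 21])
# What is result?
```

0 + (-3) + 24 + 10 + 28 + 21 + 0 = 80

Answer: 80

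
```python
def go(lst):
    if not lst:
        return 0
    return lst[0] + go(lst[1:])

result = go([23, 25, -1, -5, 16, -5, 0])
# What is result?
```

23 + 25 + (-1) + (-5) + 16 + (-5) + 0 + 0 = 53

Answer: 53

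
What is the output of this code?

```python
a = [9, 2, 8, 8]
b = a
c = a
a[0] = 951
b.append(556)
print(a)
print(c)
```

Key concept: multiple aliases.
Step by step:
`a = [9, 2, 8, 8]` → a = [9, 2, 8, 8]
`b = a` → b = [9, 2, 8, 8] (same object as a)
`c = a` → c = [9, 2, 8, 8] (same object as a, b)
`a[0] = 951` → a = [951, 2, 8, 8] (same object as b, c); b = [951, 2, 8, 8] (same object as a, c); c = [951, 2, 8, 8] (same object as a, b)
`b.append(556)` → a = [951, 2, 8, 8, 556] (same object as b, c); b = [951, 2, 8, 8, 556] (same object as a, c); c = [951, 2, 8, 8, 556] (same object as a, b)
`print(a)` → prints [951, 2, 8, 8, 556]
`print(c)` → prints [951, 2, 8, 8, 556]

Answer:
[951, 2, 8, 8, 556]
[951, 2, 8, 8, 556]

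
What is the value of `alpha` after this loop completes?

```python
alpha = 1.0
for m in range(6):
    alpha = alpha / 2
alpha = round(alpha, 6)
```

Halving LR 6 times: 1 / 2^6
`alpha` takes the values: 1.0 → 0.5 → 0.25 → 0.125 → 0.0625 → 0.03125 → 0.015625

Answer: 0.015625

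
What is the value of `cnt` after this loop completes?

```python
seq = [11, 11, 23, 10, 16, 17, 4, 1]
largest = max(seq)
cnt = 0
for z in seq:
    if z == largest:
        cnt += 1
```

Count of max value 23 in [11, 11, 23, 10, 16, 17, 4, 1]
`cnt` takes the values: 0 → 1

Answer: 1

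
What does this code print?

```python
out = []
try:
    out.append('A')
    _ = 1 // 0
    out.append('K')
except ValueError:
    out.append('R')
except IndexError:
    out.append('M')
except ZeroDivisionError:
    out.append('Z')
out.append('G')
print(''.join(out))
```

Execution trace: 'A' (try body) → 'Z' (except ZeroDivisionError) → 'G' (after the try/except). Output: AZG

Answer: AZG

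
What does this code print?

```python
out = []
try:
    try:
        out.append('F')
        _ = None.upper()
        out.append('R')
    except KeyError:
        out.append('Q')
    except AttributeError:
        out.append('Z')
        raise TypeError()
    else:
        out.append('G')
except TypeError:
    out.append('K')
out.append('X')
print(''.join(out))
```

Execution trace: 'F' (inner try body) → 'Z' (inner except AttributeError) → 'K' (outer except TypeError) → 'X' (after the try/except). Output: FZKX

Answer: FZKX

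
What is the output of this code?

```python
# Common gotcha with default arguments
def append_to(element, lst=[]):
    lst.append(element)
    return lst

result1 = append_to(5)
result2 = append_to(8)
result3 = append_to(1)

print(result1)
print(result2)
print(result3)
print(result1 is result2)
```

Key concept: mutable default argument gotcha.
Step by step:
`result1 = append_to(5)` → result1 = [5]
`result2 = append_to(8)` → result1 = [5, 8] (same object as result2); result2 = [5, 8] (same object as result1)
`result3 = append_to(1)` → result1 = [5, 8, 1] (same object as result2, result3); result2 = [5, 8, 1] (same object as result1, result3); result3 = [5, 8, 1] (same object as result1, result2)
`print(result1)` → prints [5, 8, 1]
`print(result2)` → prints [5, 8, 1]
`print(result3)` → prints [5, 8, 1]
`print(result1 is result2)` → prints True

Answer:
[5, 8, 1]
[5, 8, 1]
[5, 8, 1]
True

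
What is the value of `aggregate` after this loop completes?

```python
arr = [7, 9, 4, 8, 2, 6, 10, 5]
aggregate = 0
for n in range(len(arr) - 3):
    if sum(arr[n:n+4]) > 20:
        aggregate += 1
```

Count windows with sum > 20
`aggregate` takes the values: 0 → 1 → 2 → 3 → 4

Answer: 4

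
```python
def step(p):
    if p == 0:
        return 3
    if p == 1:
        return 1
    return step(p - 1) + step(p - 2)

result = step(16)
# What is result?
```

Build up from base cases: step(0)=3, step(1)=1, step(2)=4, step(3)=5, step(4)=9, step(5)=14, step(6)=23, ..., step(16)=2817

Answer: 2817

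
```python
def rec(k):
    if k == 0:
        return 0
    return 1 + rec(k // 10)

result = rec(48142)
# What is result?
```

Count of digits of 48142: 5

Answer: 5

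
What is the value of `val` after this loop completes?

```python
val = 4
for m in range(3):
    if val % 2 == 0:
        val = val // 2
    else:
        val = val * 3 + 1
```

Collatz-style transformation from 4
`val` takes the values: 4 → 2 → 1 → 4

Answer: 4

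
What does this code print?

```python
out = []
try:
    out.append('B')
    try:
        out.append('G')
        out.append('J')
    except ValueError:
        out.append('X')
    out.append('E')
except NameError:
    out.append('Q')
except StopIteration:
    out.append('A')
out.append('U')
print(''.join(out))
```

Execution trace: 'B' (try body) → 'G' (inner try body) → 'J' (inner try body, no exception) → 'E' (try body, no exception) → 'U' (after the try/except). Output: BGJEU

Answer: BGJEU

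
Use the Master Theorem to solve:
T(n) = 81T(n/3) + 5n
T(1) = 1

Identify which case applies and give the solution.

a=81, b=3, f(n)=5n. log_3(81) = 4. Since c=1 < 4, Case 1 applies: T(n) = Θ(n^log_b(a)) = O(n^4).

Answer: O(n^4) - Case 1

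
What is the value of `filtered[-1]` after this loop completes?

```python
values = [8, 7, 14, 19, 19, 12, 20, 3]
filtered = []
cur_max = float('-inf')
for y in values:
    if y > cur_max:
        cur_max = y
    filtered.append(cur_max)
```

Running max ends at 20
`filtered` takes the values: [] → [8] → [8, 8] → [8, 8, 14] → [8, 8, 14, 19] → [8, 8, 14, 19, 19] → [8, 8, 14, 19, 19, 19] → [8, 8, 14, 19, 19, 19, 20] → [8, 8, 14, 19, 19, 19, 20, 20]
So `filtered[-1]` = 20

Answer: 20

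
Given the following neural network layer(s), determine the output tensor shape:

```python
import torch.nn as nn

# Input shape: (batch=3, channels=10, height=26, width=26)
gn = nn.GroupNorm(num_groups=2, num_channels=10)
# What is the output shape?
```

Input: (3, 10, 26, 26) -> Output: (3, 10, 26, 26)

Answer: (3, 10, 26, 26)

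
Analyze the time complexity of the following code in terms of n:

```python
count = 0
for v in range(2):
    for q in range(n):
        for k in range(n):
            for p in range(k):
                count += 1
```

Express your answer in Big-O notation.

Each loop level contributes: 1 × n × n × n. Multiplying the contributions gives O(n^3).

Answer: O(n^3)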